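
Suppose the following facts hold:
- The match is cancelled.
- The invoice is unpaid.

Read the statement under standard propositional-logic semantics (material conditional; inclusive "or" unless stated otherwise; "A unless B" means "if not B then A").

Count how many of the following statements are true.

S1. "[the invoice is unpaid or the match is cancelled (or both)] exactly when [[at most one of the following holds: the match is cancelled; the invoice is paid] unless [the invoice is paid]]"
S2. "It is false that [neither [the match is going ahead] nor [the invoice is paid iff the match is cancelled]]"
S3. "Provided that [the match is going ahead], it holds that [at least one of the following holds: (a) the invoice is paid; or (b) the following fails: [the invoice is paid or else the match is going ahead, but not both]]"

2

Let Q = "the invoice is paid" (F), P = "the match is cancelled" (T).

S1: Parsed as (¬Q ∨ P) ↔ ((P ↑ Q) ∨ Q)

¬Q = ¬F = T
¬Q ∨ P = T ∨ T = T
P ↑ Q = T ↑ F = T
(P ↑ Q) ∨ Q = T ∨ F = T
(¬Q ∨ P) ↔ ((P ↑ Q) ∨ Q) = T ↔ T = T
Hence S1 is true.

S2: In symbols: ¬(¬P ↓ (Q ↔ P))

¬P = ¬T = F
Q ↔ P = F ↔ T = F
¬P ↓ (Q ↔ P) = F ↓ F = T
¬(¬P ↓ (Q ↔ P)) = ¬T = F
Thus S2 is false.

S3: Formalization: ¬P → (Q ∨ ¬(Q ⊕ ¬P))

¬P = ¬T = F
¬P = ¬T = F
Q ⊕ ¬P = F ⊕ F = F
¬(Q ⊕ ¬P) = ¬F = T
Q ∨ ¬(Q ⊕ ¬P) = F ∨ T = T
¬P → (Q ∨ ¬(Q ⊕ ¬P)) = F → T = T
Thus S3 is true.

True statements: 2 (S1, S3).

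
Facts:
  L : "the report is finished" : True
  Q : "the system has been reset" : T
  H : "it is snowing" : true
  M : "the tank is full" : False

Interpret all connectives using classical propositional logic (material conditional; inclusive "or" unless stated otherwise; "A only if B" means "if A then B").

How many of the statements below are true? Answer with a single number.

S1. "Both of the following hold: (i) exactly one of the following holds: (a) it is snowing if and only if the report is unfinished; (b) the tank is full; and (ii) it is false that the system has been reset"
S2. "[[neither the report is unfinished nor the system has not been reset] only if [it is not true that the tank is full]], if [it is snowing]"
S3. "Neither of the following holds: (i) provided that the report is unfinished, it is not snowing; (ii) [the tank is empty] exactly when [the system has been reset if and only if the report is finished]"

1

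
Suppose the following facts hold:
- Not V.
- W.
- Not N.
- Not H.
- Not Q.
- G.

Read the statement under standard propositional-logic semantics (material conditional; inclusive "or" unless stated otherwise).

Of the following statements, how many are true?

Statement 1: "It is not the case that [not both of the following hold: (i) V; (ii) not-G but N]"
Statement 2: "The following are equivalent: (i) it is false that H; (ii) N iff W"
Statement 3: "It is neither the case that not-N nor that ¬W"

Statement 1: Parsed as not (V nand (not G and N))

not G = not True = False
not G and N = False and False = False
V nand (not G and N) = False nand False = True
not (V nand (not G and N)) = not True = False
Hence Statement 1 is false.

Statement 2: Formalization: not H iff (N iff W)

not H = not False = True
N iff W = False iff True = False
not H iff (N iff W) = True iff False = False
Hence Statement 2 is false.

Statement 3: Formalization: not N nor not W

not N = not False = True
not W = not True = False
not N nor not W = True nor False = False
So Statement 3 is false.

0 of the 3 statements are true (none).

0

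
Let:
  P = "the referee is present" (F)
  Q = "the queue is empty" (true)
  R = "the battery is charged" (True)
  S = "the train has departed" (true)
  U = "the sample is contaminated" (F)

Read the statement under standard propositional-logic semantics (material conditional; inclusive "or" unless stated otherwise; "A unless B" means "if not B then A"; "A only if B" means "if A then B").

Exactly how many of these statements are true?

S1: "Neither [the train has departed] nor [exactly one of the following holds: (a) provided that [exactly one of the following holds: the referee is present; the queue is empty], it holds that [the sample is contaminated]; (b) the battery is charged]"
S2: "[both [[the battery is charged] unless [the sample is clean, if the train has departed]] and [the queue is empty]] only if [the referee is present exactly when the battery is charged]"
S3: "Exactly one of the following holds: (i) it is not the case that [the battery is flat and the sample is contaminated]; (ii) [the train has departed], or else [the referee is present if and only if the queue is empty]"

0

S1: Formalization: S ↓ (((P ⊕ Q) → U) ⊕ R)

P ⊕ Q = F ⊕ T = T
(P ⊕ Q) → U = T → F = F
((P ⊕ Q) → U) ⊕ R = F ⊕ T = T
S ↓ (((P ⊕ Q) → U) ⊕ R) = T ↓ T = F
So S1 is false.

S2: Parsed as ((R ∨ (S → ¬U)) ∧ Q) → (P ↔ R)

¬U = ¬F = T
S → ¬U = T → T = T
R ∨ (S → ¬U) = T ∨ T = T
(R ∨ (S → ¬U)) ∧ Q = T ∧ T = T
P ↔ R = F ↔ T = F
((R ∨ (S → ¬U)) ∧ Q) → (P ↔ R) = T → F = F
Thus S2 is false.

S3: Formalization: ¬(¬R ∧ U) ⊕ (S ∨ (P ↔ Q))

¬R = ¬T = F
¬R ∧ U = F ∧ F = F
¬(¬R ∧ U) = ¬F = T
P ↔ Q = F ↔ T = F
S ∨ (P ↔ Q) = T ∨ F = T
¬(¬R ∧ U) ⊕ (S ∨ (P ↔ Q)) = T ⊕ T = F
Hence S3 is false.

Count: 0.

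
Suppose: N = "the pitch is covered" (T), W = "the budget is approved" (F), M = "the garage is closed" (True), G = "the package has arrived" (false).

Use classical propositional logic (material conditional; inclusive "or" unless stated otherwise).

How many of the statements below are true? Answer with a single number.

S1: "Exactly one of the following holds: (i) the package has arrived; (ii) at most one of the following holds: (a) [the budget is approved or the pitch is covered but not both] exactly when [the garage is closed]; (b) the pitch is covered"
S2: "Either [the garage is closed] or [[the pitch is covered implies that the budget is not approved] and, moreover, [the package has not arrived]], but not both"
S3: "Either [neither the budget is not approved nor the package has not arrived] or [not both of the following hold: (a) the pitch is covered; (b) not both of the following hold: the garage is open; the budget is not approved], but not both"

0

S1: In symbols: G xor (((W xor N) iff M) nand N)

W xor N = False xor True = True
(W xor N) iff M = True iff True = True
((W xor N) iff M) nand N = True nand True = False
G xor (((W xor N) iff M) nand N) = False xor False = False
Hence S1 is false.

S2: This is M xor ((N -> not W) and not G).

not W = not False = True
N -> not W = True -> True = True
not G = not False = True
(N -> not W) and not G = True and True = True
M xor ((N -> not W) and not G) = True xor True = False
Hence S2 is false.

S3: Formalization: (not W nor not G) xor (N nand (not M nand not W))

not W = not False = True
not G = not False = True
not W nor not G = True nor True = False
not M = not True = False
not W = not False = True
not M nand not W = False nand True = True
N nand (not M nand not W) = True nand True = False
(not W nor not G) xor (N nand (not M nand not W)) = False xor False = False
Hence S3 is false.

Count: 0.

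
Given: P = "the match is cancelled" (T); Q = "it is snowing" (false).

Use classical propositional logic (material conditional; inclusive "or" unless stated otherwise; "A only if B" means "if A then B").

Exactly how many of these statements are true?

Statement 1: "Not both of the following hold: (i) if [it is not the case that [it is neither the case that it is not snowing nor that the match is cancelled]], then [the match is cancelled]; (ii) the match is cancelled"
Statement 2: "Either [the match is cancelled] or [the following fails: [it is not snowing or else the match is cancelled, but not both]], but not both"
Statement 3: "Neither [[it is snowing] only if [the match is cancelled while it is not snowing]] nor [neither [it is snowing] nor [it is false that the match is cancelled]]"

0

Statement 1: Formalization: (~(~Q nor P) -> P) nand P

~Q = ~F = T
~Q nor P = T nor T = F
~(~Q nor P) = ~F = T
~(~Q nor P) -> P = T -> T = T
(~(~Q nor P) -> P) nand P = T nand T = F
So Statement 1 is false.

Statement 2: Formalization: P xor ~(~Q xor P)

~Q = ~F = T
~Q xor P = T xor T = F
~(~Q xor P) = ~F = T
P xor ~(~Q xor P) = T xor T = F
Thus Statement 2 is false.

Statement 3: This is (Q -> (P & ~Q)) nor (Q nor ~P).

~Q = ~F = T
P & ~Q = T & T = T
Q -> (P & ~Q) = F -> T = T
~P = ~T = F
Q nor ~P = F nor F = T
(Q -> (P & ~Q)) nor (Q nor ~P) = T nor T = F
So Statement 3 is false.

Count: 0.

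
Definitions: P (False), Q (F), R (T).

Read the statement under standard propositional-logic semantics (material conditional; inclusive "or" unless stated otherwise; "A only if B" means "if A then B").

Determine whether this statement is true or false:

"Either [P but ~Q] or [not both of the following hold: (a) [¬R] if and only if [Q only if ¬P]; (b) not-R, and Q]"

Values: P=F, Q=F, R=T.
In symbols: (P ∧ ¬Q) ∨ ((¬R ↔ (Q → ¬P)) ↑ (¬R ∧ Q))

¬Q = ¬F = T
P ∧ ¬Q = F ∧ T = F
¬R = ¬T = F
¬P = ¬F = T
Q → ¬P = F → T = T
¬R ↔ (Q → ¬P) = F ↔ T = F
¬R = ¬T = F
¬R ∧ Q = F ∧ F = F
(¬R ↔ (Q → ¬P)) ↑ (¬R ∧ Q) = F ↑ F = T
(P ∧ ¬Q) ∨ ((¬R ↔ (Q → ¬P)) ↑ (¬R ∧ Q)) = F ∨ T = T

The statement is true.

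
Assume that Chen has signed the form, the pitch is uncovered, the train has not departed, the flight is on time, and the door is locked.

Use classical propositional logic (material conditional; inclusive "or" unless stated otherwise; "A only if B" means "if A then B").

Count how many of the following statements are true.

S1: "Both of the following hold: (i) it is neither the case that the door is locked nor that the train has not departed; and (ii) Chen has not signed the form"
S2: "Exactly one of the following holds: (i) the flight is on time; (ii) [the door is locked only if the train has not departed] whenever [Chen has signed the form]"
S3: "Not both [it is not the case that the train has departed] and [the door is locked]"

Let U = "the door is locked" (True), R = "the train has departed" (False), D = "Chen has signed the form" (True), N = "the flight is delayed" (False).

S1: Formalization: (U nor not R) and not D

not R = not False = True
U nor not R = True nor True = False
not D = not True = False
(U nor not R) and not D = False and False = False
Hence S1 is false.

S2: Formalization: not N xor (D -> (U -> not R))

not N = not False = True
not R = not False = True
U -> not R = True -> True = True
D -> (U -> not R) = True -> True = True
not N xor (D -> (U -> not R)) = True xor True = False
Thus S2 is false.

S3: Parsed as not R nand U

not R = not False = True
not R nand U = True nand True = False
So S3 is false.

Count: 0.

0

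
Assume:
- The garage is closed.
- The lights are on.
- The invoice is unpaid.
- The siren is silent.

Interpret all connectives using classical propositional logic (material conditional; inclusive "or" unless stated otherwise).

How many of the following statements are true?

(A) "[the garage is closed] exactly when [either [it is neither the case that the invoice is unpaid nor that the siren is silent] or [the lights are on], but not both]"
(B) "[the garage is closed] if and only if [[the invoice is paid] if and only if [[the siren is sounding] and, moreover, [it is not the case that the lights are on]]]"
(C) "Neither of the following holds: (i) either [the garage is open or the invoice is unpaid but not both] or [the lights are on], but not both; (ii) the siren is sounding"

3

Let L = "the garage is closed" (T), V = "the invoice is paid" (F), U = "the siren is sounding" (F), H = "the lights are on" (T).

(A): In symbols: L ↔ ((¬V ↓ ¬U) ⊕ H)

¬V = ¬F = T
¬U = ¬F = T
¬V ↓ ¬U = T ↓ T = F
(¬V ↓ ¬U) ⊕ H = F ⊕ T = T
L ↔ ((¬V ↓ ¬U) ⊕ H) = T ↔ T = T
Hence (A) is true.

(B): Parsed as L ↔ (V ↔ (U ∧ ¬H))

¬H = ¬T = F
U ∧ ¬H = F ∧ F = F
V ↔ (U ∧ ¬H) = F ↔ F = T
L ↔ (V ↔ (U ∧ ¬H)) = T ↔ T = T
Thus (B) is true.

(C): This is ((¬L ⊕ ¬V) ⊕ H) ↓ U.

¬L = ¬T = F
¬V = ¬F = T
¬L ⊕ ¬V = F ⊕ T = T
(¬L ⊕ ¬V) ⊕ H = T ⊕ T = F
((¬L ⊕ ¬V) ⊕ H) ↓ U = F ↓ F = T
Thus (C) is true.

3 of the 3 statements are true.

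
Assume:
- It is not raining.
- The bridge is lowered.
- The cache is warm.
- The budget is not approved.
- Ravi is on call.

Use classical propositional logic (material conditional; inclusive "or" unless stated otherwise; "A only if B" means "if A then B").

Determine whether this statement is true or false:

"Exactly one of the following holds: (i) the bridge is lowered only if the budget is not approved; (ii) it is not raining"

False.

Let Q = "the bridge is raised" (F), S = "the budget is approved" (F), P = "it is raining" (F).
Parsed as (~Q -> ~S) xor ~P

~Q = ~F = T
~S = ~F = T
~Q -> ~S = T -> T = T
~P = ~F = T
(~Q -> ~S) xor ~P = T xor T = F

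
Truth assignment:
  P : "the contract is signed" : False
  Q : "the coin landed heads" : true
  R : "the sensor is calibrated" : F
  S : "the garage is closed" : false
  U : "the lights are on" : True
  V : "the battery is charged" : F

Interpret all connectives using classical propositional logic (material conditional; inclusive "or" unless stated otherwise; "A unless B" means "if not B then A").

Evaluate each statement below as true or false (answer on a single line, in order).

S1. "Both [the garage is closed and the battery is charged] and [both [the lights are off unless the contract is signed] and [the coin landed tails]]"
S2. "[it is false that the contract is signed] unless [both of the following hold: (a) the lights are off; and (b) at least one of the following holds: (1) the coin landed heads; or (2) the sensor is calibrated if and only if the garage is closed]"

S1 false; S2 true

S1: In symbols: (S & V) & ((~U | P) & ~Q)

S & V = F & F = F
~U = ~T = F
~U | P = F | F = F
~Q = ~T = F
(~U | P) & ~Q = F & F = F
(S & V) & ((~U | P) & ~Q) = F & F = F
So S1 is false.

S2: Parsed as ~P | (~U & (Q | (R <-> S)))

~P = ~F = T
~U = ~T = F
R <-> S = F <-> F = T
Q | (R <-> S) = T | T = T
~U & (Q | (R <-> S)) = F & T = F
~P | (~U & (Q | (R <-> S))) = T | F = T
Thus S2 is true.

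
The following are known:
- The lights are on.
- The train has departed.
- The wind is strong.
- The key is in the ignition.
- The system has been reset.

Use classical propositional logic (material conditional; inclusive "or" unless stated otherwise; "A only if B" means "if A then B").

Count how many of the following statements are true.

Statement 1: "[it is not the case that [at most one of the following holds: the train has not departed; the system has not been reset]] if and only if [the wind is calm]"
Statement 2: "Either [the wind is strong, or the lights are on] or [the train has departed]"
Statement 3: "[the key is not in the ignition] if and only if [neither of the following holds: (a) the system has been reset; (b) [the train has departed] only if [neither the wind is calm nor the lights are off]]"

3

Let Q = "the train has departed" (T), U = "the system has been reset" (T), R = "the wind is strong" (T), P = "the lights are on" (T), S = "the key is in the ignition" (T).

Statement 1: Parsed as ¬(¬Q ↑ ¬U) ↔ ¬R

¬Q = ¬T = F
¬U = ¬T = F
¬Q ↑ ¬U = F ↑ F = T
¬(¬Q ↑ ¬U) = ¬T = F
¬R = ¬T = F
¬(¬Q ↑ ¬U) ↔ ¬R = F ↔ F = T
Thus Statement 1 is true.

Statement 2: Formalization: (R ∨ P) ∨ Q

R ∨ P = T ∨ T = T
(R ∨ P) ∨ Q = T ∨ T = T
So Statement 2 is true.

Statement 3: Formalization: ¬S ↔ (U ↓ (Q → (¬R ↓ ¬P)))

¬S = ¬T = F
¬R = ¬T = F
¬P = ¬T = F
¬R ↓ ¬P = F ↓ F = T
Q → (¬R ↓ ¬P) = T → T = T
U ↓ (Q → (¬R ↓ ¬P)) = T ↓ T = F
¬S ↔ (U ↓ (Q → (¬R ↓ ¬P))) = F ↔ F = T
Hence Statement 3 is true.

Count: 3.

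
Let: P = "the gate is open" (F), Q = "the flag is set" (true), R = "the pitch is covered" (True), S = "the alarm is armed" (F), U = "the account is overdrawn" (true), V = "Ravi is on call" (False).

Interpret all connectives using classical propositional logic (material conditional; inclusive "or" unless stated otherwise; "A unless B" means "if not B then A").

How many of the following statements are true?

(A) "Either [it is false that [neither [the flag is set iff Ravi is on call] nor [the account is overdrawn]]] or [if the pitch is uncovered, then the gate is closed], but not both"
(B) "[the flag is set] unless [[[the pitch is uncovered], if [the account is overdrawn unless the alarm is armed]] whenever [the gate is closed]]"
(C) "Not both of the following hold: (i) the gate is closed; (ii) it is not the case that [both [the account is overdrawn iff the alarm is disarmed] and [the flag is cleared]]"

(A): In symbols: ¬((Q ↔ V) ↓ U) ⊕ (¬R → ¬P)

Q ↔ V = T ↔ F = F
(Q ↔ V) ↓ U = F ↓ T = F
¬((Q ↔ V) ↓ U) = ¬F = T
¬R = ¬T = F
¬P = ¬F = T
¬R → ¬P = F → T = T
¬((Q ↔ V) ↓ U) ⊕ (¬R → ¬P) = T ⊕ T = F
Thus (A) is false.

(B): Parsed as Q ∨ (¬P → ((U ∨ S) → ¬R))

¬P = ¬F = T
U ∨ S = T ∨ F = T
¬R = ¬T = F
(U ∨ S) → ¬R = T → F = F
¬P → ((U ∨ S) → ¬R) = T → F = F
Q ∨ (¬P → ((U ∨ S) → ¬R)) = T ∨ F = T
Thus (B) is true.

(C): Formalization: ¬P ↑ ¬((U ↔ ¬S) ∧ ¬Q)

¬P = ¬F = T
¬S = ¬F = T
U ↔ ¬S = T ↔ T = T
¬Q = ¬T = F
(U ↔ ¬S) ∧ ¬Q = T ∧ F = F
¬((U ↔ ¬S) ∧ ¬Q) = ¬F = T
¬P ↑ ¬((U ↔ ¬S) ∧ ¬Q) = T ↑ T = F
Thus (C) is false.

Count: 1.

1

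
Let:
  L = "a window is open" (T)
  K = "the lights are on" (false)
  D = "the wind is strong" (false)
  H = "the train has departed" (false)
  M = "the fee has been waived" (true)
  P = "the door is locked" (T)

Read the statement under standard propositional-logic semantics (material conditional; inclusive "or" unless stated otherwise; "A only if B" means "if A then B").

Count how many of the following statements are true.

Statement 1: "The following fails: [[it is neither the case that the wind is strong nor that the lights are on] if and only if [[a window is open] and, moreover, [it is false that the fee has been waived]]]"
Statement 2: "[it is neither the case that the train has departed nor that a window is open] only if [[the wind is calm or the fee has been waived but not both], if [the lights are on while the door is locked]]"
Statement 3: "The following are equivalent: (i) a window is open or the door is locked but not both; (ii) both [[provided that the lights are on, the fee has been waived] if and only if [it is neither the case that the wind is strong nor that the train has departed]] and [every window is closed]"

3

Statement 1: Parsed as ~((D nor K) <-> (L & ~M))

D nor K = F nor F = T
~M = ~T = F
L & ~M = T & F = F
(D nor K) <-> (L & ~M) = T <-> F = F
~((D nor K) <-> (L & ~M)) = ~F = T
So Statement 1 is true.

Statement 2: Formalization: (H nor L) -> ((K & P) -> (~D xor M))

H nor L = F nor T = F
K & P = F & T = F
~D = ~F = T
~D xor M = T xor T = F
(K & P) -> (~D xor M) = F -> F = T
(H nor L) -> ((K & P) -> (~D xor M)) = F -> T = T
Thus Statement 2 is true.

Statement 3: Parsed as (L xor P) <-> (((K -> M) <-> (D nor H)) & ~L)

L xor P = T xor T = F
K -> M = F -> T = T
D nor H = F nor F = T
(K -> M) <-> (D nor H) = T <-> T = T
~L = ~T = F
((K -> M) <-> (D nor H)) & ~L = T & F = F
(L xor P) <-> (((K -> M) <-> (D nor H)) & ~L) = F <-> F = T
Hence Statement 3 is true.

Count: 3.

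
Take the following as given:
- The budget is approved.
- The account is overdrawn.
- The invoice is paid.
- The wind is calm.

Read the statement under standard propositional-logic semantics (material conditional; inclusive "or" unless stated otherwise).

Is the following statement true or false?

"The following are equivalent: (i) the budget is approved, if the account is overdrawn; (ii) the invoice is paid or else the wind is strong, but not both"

True

Let Q = "the account is overdrawn" (T), P = "the budget is approved" (T), R = "the invoice is paid" (T), S = "the wind is strong" (F).
In symbols: (Q -> P) <-> (R xor S)

Q -> P = T -> T = T
R xor S = T xor F = T
(Q -> P) <-> (R xor S) = T <-> T = T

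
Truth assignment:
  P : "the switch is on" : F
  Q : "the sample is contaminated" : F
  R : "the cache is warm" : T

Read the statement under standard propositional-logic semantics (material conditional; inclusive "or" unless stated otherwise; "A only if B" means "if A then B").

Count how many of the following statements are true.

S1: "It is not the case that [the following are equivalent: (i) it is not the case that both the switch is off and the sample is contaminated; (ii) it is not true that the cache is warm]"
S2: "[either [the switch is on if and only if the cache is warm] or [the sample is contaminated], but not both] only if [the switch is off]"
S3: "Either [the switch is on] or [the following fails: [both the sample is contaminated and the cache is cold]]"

3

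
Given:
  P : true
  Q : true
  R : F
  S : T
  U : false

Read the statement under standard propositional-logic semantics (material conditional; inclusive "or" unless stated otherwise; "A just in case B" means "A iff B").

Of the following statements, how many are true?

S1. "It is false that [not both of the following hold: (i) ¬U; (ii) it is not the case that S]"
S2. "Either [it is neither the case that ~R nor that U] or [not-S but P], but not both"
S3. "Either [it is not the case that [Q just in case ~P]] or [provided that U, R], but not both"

S1: Formalization: ¬(¬U ↑ ¬S)

¬U = ¬F = T
¬S = ¬T = F
¬U ↑ ¬S = T ↑ F = T
¬(¬U ↑ ¬S) = ¬T = F
Thus S1 is false.

S2: Formalization: (¬R ↓ U) ⊕ (¬S ∧ P)

¬R = ¬F = T
¬R ↓ U = T ↓ F = F
¬S = ¬T = F
¬S ∧ P = F ∧ T = F
(¬R ↓ U) ⊕ (¬S ∧ P) = F ⊕ F = F
Hence S2 is false.

S3: Formalization: ¬(Q ↔ ¬P) ⊕ (U → R)

¬P = ¬T = F
Q ↔ ¬P = T ↔ F = F
¬(Q ↔ ¬P) = ¬F = T
U → R = F → F = T
¬(Q ↔ ¬P) ⊕ (U → R) = T ⊕ T = F
Thus S3 is false.

True statements: 0 (none).

0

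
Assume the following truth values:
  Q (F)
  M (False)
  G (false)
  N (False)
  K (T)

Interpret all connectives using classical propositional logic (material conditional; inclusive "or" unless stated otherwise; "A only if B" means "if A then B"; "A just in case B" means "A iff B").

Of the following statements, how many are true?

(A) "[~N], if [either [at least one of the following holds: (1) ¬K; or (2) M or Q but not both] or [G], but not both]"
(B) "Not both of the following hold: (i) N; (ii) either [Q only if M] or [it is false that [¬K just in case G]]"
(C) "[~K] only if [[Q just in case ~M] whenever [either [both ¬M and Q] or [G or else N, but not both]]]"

3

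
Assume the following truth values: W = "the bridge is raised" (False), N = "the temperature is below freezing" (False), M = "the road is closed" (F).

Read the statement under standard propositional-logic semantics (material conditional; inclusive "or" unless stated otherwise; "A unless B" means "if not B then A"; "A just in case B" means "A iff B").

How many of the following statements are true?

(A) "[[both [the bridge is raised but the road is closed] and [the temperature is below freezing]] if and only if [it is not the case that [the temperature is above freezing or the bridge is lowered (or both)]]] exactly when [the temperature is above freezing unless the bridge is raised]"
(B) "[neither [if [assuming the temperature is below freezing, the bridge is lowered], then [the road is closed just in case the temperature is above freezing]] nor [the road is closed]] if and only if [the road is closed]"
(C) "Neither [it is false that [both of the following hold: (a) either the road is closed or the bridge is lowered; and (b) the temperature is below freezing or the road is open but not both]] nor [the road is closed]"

2

(A): In symbols: (((W and M) and N) iff not (not N or not W)) iff (not N or W)

W and M = False and False = False
(W and M) and N = False and False = False
not N = not False = True
not W = not False = True
not N or not W = True or True = True
not (not N or not W) = not True = False
((W and M) and N) iff not (not N or not W) = False iff False = True
not N = not False = True
not N or W = True or False = True
(((W and M) and N) iff not (not N or not W)) iff (not N or W) = True iff True = True
Thus (A) is true.

(B): Parsed as (((N -> not W) -> (M iff not N)) nor M) iff M

not W = not False = True
N -> not W = False -> True = True
not N = not False = True
M iff not N = False iff True = False
(N -> not W) -> (M iff not N) = True -> False = False
((N -> not W) -> (M iff not N)) nor M = False nor False = True
(((N -> not W) -> (M iff not N)) nor M) iff M = True iff False = False
So (B) is false.

(C): In symbols: not ((M or not W) and (N xor not M)) nor M

not W = not False = True
M or not W = False or True = True
not M = not False = True
N xor not M = False xor True = True
(M or not W) and (N xor not M) = True and True = True
not ((M or not W) and (N xor not M)) = not True = False
not ((M or not W) and (N xor not M)) nor M = False nor False = True
Hence (C) is true.

Count: 2.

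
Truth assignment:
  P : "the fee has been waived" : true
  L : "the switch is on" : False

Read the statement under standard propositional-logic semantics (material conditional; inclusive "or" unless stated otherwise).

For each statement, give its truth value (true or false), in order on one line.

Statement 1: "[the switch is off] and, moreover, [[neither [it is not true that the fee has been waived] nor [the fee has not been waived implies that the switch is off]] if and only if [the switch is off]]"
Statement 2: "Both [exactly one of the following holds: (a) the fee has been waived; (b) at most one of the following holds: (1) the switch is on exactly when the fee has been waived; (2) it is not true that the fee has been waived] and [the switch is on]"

Statement 1 False, Statement 2 False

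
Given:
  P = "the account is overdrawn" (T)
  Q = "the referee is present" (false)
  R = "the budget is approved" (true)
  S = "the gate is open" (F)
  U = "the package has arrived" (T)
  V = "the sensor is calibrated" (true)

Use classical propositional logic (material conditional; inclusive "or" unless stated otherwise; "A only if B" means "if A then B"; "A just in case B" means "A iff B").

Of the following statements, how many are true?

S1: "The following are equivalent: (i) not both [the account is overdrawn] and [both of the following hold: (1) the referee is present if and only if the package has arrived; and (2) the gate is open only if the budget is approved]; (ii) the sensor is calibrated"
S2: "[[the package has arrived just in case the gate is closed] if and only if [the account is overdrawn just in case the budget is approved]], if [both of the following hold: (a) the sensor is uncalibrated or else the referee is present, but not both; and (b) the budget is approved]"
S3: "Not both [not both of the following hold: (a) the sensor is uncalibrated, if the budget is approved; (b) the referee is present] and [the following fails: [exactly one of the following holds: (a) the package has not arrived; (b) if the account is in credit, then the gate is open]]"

S1: Parsed as (P nand ((Q <-> U) & (S -> R))) <-> V

Q <-> U = F <-> T = F
S -> R = F -> T = T
(Q <-> U) & (S -> R) = F & T = F
P nand ((Q <-> U) & (S -> R)) = T nand F = T
(P nand ((Q <-> U) & (S -> R))) <-> V = T <-> T = T
Thus S1 is true.

S2: Parsed as ((~V xor Q) & R) -> ((U <-> ~S) <-> (P <-> R))

~V = ~T = F
~V xor Q = F xor F = F
(~V xor Q) & R = F & T = F
~S = ~F = T
U <-> ~S = T <-> T = T
P <-> R = T <-> T = T
(U <-> ~S) <-> (P <-> R) = T <-> T = T
((~V xor Q) & R) -> ((U <-> ~S) <-> (P <-> R)) = F -> T = T
Hence S2 is true.

S3: Formalization: ((R -> ~V) nand Q) nand ~(~U xor (~P -> S))

~V = ~T = F
R -> ~V = T -> F = F
(R -> ~V) nand Q = F nand F = T
~U = ~T = F
~P = ~T = F
~P -> S = F -> F = T
~U xor (~P -> S) = F xor T = T
~(~U xor (~P -> S)) = ~T = F
((R -> ~V) nand Q) nand ~(~U xor (~P -> S)) = T nand F = T
Thus S3 is true.

3 of the 3 statements are true.

3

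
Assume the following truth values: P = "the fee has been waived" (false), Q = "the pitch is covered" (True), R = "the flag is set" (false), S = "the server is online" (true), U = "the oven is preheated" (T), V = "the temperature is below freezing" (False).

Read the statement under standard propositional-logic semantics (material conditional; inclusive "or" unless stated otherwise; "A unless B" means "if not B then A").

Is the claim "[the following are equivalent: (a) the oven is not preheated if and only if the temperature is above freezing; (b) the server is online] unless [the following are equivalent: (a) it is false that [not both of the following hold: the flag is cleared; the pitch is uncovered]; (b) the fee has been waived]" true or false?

Values: U=T, V=F, S=T, R=F, Q=T, P=F.
Parsed as ((~U <-> ~V) <-> S) | (~(~R nand ~Q) <-> P)

~U = ~T = F
~V = ~F = T
~U <-> ~V = F <-> T = F
(~U <-> ~V) <-> S = F <-> T = F
~R = ~F = T
~Q = ~T = F
~R nand ~Q = T nand F = T
~(~R nand ~Q) = ~T = F
~(~R nand ~Q) <-> P = F <-> F = T
((~U <-> ~V) <-> S) | (~(~R nand ~Q) <-> P) = F | T = T

The statement is true.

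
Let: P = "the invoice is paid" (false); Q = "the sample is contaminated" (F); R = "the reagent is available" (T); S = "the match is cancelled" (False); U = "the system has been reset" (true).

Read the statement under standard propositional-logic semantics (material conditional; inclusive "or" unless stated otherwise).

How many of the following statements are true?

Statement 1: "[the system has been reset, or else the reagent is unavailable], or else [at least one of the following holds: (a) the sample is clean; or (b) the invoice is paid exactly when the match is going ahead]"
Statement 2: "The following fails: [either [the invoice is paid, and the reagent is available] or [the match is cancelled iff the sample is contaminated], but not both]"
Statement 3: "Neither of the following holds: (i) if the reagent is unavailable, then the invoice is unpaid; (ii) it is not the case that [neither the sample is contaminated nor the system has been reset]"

Statement 1: This is (U ∨ ¬R) ∨ (¬Q ∨ (P ↔ ¬S)).

¬R = ¬T = F
U ∨ ¬R = T ∨ F = T
¬Q = ¬F = T
¬S = ¬F = T
P ↔ ¬S = F ↔ T = F
¬Q ∨ (P ↔ ¬S) = T ∨ F = T
(U ∨ ¬R) ∨ (¬Q ∨ (P ↔ ¬S)) = T ∨ T = T
Hence Statement 1 is true.

Statement 2: In symbols: ¬((P ∧ R) ⊕ (S ↔ Q))

P ∧ R = F ∧ T = F
S ↔ Q = F ↔ F = T
(P ∧ R) ⊕ (S ↔ Q) = F ⊕ T = T
¬((P ∧ R) ⊕ (S ↔ Q)) = ¬T = F
Thus Statement 2 is false.

Statement 3: Formalization: (¬R → ¬P) ↓ ¬(Q ↓ U)

¬R = ¬T = F
¬P = ¬F = T
¬R → ¬P = F → T = T
Q ↓ U = F ↓ T = F
¬(Q ↓ U) = ¬F = T
(¬R → ¬P) ↓ ¬(Q ↓ U) = T ↓ T = F
Thus Statement 3 is false.

1 of the 3 statements is true (Statement 1).

1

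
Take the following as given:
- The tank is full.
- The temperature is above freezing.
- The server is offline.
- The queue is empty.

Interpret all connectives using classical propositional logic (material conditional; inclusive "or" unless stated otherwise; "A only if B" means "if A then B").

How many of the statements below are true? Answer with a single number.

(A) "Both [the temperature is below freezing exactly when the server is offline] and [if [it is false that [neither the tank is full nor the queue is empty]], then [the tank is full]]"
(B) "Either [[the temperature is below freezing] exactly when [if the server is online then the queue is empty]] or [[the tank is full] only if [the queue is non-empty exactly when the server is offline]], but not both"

0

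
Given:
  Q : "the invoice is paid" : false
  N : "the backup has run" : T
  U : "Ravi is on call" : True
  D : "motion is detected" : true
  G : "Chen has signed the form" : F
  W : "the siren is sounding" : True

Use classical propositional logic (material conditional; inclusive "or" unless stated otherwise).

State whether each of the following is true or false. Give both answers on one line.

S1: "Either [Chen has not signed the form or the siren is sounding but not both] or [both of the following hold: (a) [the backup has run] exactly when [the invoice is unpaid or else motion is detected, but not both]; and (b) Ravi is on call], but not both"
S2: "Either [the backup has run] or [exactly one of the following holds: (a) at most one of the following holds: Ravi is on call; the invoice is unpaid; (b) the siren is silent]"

S1 false / S2 true

S1: Parsed as (not G xor W) xor ((N iff (not Q xor D)) and U)

not G = not False = True
not G xor W = True xor True = False
not Q = not False = True
not Q xor D = True xor True = False
N iff (not Q xor D) = True iff False = False
(N iff (not Q xor D)) and U = False and True = False
(not G xor W) xor ((N iff (not Q xor D)) and U) = False xor False = False
So S1 is false.

S2: Formalization: N or ((U nand not Q) xor not W)

not Q = not False = True
U nand not Q = True nand True = False
not W = not True = False
(U nand not Q) xor not W = False xor False = False
N or ((U nand not Q) xor not W) = True or False = True
Hence S2 is true.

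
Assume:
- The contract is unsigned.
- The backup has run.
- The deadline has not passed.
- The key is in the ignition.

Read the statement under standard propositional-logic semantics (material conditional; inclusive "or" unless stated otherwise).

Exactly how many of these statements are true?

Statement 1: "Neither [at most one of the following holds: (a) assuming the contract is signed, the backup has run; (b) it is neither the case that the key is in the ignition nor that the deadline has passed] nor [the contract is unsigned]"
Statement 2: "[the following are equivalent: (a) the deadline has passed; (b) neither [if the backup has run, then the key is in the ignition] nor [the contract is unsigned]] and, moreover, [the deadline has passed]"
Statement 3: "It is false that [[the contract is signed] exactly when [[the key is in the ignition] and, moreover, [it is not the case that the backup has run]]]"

0

Let P = "the contract is signed" (F), Q = "the backup has run" (T), S = "the key is in the ignition" (T), R = "the deadline has passed" (F).

Statement 1: In symbols: ((P -> Q) nand (S nor R)) nor ~P

P -> Q = F -> T = T
S nor R = T nor F = F
(P -> Q) nand (S nor R) = T nand F = T
~P = ~F = T
((P -> Q) nand (S nor R)) nor ~P = T nor T = F
Thus Statement 1 is false.

Statement 2: Parsed as (R <-> ((Q -> S) nor ~P)) & R

Q -> S = T -> T = T
~P = ~F = T
(Q -> S) nor ~P = T nor T = F
R <-> ((Q -> S) nor ~P) = F <-> F = T
(R <-> ((Q -> S) nor ~P)) & R = T & F = F
Thus Statement 2 is false.

Statement 3: This is ~(P <-> (S & ~Q)).

~Q = ~T = F
S & ~Q = T & F = F
P <-> (S & ~Q) = F <-> F = T
~(P <-> (S & ~Q)) = ~T = F
Thus Statement 3 is false.

True statements: 0 (none).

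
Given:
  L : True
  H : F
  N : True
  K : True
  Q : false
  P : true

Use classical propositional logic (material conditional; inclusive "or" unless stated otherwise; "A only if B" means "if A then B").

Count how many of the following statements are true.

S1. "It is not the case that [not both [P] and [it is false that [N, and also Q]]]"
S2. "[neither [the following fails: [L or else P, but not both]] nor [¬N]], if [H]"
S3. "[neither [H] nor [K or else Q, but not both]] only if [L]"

3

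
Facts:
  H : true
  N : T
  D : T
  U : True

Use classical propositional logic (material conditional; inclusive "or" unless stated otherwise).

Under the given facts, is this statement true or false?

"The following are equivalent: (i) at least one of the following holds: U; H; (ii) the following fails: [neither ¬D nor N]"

Values: U=True, H=True, D=True, N=True.
In symbols: (U or H) iff not (not D nor N)

U or H = True or True = True
not D = not True = False
not D nor N = False nor True = False
not (not D nor N) = not False = True
(U or H) iff not (not D nor N) = True iff True = True

True.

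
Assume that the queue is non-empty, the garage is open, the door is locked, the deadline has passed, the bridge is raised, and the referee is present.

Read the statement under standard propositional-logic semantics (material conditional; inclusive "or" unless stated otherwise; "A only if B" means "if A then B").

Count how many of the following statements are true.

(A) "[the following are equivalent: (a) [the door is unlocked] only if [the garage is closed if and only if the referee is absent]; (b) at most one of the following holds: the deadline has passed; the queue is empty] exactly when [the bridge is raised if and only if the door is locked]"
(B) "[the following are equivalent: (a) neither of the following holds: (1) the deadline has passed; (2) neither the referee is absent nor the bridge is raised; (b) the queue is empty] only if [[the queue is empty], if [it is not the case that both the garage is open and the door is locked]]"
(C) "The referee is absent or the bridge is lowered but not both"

2

Let R = "the door is locked" (True), Q = "the garage is closed" (False), V = "the referee is present" (True), S = "the deadline has passed" (True), P = "the queue is empty" (False), U = "the bridge is raised" (True).

(A): Parsed as ((not R -> (Q iff not V)) iff (S nand P)) iff (U iff R)

not R = not True = False
not V = not True = False
Q iff not V = False iff False = True
not R -> (Q iff not V) = False -> True = True
S nand P = True nand False = True
(not R -> (Q iff not V)) iff (S nand P) = True iff True = True
U iff R = True iff True = True
((not R -> (Q iff not V)) iff (S nand P)) iff (U iff R) = True iff True = True
So (A) is true.

(B): Formalization: ((S nor (not V nor U)) iff P) -> ((not Q nand R) -> P)

not V = not True = False
not V nor U = False nor True = False
S nor (not V nor U) = True nor False = False
(S nor (not V nor U)) iff P = False iff False = True
not Q = not False = True
not Q nand R = True nand True = False
(not Q nand R) -> P = False -> False = True
((S nor (not V nor U)) iff P) -> ((not Q nand R) -> P) = True -> True = True
So (B) is true.

(C): This is not V xor not U.

not V = not True = False
not U = not True = False
not V xor not U = False xor False = False
So (C) is false.

2 of the 3 statements are true.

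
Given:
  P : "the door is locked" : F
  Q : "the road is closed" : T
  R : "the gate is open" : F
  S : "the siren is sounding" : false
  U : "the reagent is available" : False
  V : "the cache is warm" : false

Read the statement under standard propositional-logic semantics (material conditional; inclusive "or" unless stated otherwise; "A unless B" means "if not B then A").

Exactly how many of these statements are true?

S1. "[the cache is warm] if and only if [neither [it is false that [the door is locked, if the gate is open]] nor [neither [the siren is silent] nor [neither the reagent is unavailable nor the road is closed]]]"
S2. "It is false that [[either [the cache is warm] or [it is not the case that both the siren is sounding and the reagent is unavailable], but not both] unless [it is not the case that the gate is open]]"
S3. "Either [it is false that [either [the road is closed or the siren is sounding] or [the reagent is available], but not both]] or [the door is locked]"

S1: Parsed as V iff (not (R -> P) nor (not S nor (not U nor Q)))

R -> P = False -> False = True
not (R -> P) = not True = False
not S = not False = True
not U = not False = True
not U nor Q = True nor True = False
not S nor (not U nor Q) = True nor False = False
not (R -> P) nor (not S nor (not U nor Q)) = False nor False = True
V iff (not (R -> P) nor (not S nor (not U nor Q))) = False iff True = False
So S1 is false.

S2: In symbols: not ((V xor (S nand not U)) or not R)

not U = not False = True
S nand not U = False nand True = True
V xor (S nand not U) = False xor True = True
not R = not False = True
(V xor (S nand not U)) or not R = True or True = True
not ((V xor (S nand not U)) or not R) = not True = False
Hence S2 is false.

S3: This is not ((Q or S) xor U) or P.

Q or S = True or False = True
(Q or S) xor U = True xor False = True
not ((Q or S) xor U) = not True = False
not ((Q or S) xor U) or P = False or False = False
So S3 is false.

Count: 0.

0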